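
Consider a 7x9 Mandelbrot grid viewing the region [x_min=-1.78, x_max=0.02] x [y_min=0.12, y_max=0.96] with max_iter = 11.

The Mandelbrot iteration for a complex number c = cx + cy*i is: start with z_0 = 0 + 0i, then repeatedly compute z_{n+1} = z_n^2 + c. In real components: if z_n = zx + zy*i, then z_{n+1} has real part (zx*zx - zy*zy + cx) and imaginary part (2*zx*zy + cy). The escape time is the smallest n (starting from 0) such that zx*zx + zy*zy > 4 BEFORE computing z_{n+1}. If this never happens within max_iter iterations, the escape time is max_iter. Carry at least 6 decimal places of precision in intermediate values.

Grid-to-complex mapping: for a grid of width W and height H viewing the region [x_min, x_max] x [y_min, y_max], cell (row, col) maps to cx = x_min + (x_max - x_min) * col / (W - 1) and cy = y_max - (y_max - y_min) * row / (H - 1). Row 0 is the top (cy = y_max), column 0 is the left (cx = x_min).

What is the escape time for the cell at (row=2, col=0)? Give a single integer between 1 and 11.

z_0 = 0 + 0i, c = -1.7800 + 0.7500i
Iter 1: z = -1.7800 + 0.7500i, |z|^2 = 3.7309
Iter 2: z = 0.8259 + -1.9200i, |z|^2 = 4.3685
Escaped at iteration 2

Answer: 2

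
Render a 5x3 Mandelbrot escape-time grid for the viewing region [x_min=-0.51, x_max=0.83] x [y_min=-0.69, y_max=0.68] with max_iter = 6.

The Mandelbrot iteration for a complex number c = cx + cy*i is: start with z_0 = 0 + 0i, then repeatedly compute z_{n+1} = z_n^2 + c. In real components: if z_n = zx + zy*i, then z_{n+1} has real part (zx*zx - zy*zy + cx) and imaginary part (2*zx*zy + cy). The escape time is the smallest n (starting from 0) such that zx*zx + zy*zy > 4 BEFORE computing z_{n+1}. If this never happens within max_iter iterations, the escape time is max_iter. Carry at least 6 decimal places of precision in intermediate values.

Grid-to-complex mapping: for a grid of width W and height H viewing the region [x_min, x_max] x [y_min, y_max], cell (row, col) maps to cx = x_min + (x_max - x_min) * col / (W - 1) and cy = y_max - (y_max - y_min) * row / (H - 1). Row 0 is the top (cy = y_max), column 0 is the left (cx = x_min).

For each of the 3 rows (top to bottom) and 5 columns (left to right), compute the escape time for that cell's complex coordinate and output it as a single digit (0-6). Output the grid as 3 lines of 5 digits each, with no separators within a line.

(row=0, col=0): c = -0.5100 + 0.6800i → escape time 6
(row=0, col=1): c = -0.1750 + 0.6800i → escape time 6
(row=0, col=2): c = 0.1600 + 0.6800i → escape time 6
(row=0, col=3): c = 0.4950 + 0.6800i → escape time 4
(row=0, col=4): c = 0.8300 + 0.6800i → escape time 2
(row=1, col=0): c = -0.5100 + -0.0050i → escape time 6
(row=1, col=1): c = -0.1750 + -0.0050i → escape time 6
(row=1, col=2): c = 0.1600 + -0.0050i → escape time 6
(row=1, col=3): c = 0.4950 + -0.0050i → escape time 5
(row=1, col=4): c = 0.8300 + -0.0050i → escape time 3
(row=2, col=0): c = -0.5100 + -0.6900i → escape time 6
(row=2, col=1): c = -0.1750 + -0.6900i → escape time 6
(row=2, col=2): c = 0.1600 + -0.6900i → escape time 6
(row=2, col=3): c = 0.4950 + -0.6900i → escape time 4
(row=2, col=4): c = 0.8300 + -0.6900i → escape time 2

Answer: 66642
66653
66642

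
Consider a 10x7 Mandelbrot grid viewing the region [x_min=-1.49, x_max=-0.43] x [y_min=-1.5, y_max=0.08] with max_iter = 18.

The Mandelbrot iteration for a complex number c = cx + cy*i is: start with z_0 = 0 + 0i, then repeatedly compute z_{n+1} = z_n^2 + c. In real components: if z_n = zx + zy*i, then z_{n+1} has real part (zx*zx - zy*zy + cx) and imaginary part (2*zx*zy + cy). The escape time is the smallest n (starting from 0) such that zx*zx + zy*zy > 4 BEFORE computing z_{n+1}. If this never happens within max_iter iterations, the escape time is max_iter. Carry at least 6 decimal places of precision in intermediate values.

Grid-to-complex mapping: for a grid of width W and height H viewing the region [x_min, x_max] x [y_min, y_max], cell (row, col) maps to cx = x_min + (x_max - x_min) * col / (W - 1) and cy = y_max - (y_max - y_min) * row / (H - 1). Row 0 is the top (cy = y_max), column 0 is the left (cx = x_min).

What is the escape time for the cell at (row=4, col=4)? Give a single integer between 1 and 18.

z_0 = 0 + 0i, c = -1.0189 + -0.9733i
Iter 1: z = -1.0189 + -0.9733i, |z|^2 = 1.9855
Iter 2: z = -0.9281 + 1.0101i, |z|^2 = 1.8817
Iter 3: z = -1.1778 + -2.8484i, |z|^2 = 9.5003
Escaped at iteration 3

Answer: 3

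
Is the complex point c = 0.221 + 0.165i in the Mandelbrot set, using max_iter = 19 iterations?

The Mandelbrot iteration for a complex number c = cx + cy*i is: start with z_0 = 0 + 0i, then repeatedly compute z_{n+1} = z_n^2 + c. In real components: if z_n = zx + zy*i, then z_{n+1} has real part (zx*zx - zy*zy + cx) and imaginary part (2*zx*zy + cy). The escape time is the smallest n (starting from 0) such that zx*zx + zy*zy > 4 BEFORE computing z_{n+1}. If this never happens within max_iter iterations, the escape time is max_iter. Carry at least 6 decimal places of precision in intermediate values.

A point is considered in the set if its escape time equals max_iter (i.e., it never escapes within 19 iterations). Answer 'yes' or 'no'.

Answer: yes

Derivation:
z_0 = 0 + 0i, c = 0.2210 + 0.1650i
Iter 1: z = 0.2210 + 0.1650i, |z|^2 = 0.0761
Iter 2: z = 0.2426 + 0.2379i, |z|^2 = 0.1155
Iter 3: z = 0.2233 + 0.2805i, |z|^2 = 0.1285
Iter 4: z = 0.1922 + 0.2902i, |z|^2 = 0.1212
Iter 5: z = 0.1737 + 0.2766i, |z|^2 = 0.1067
Iter 6: z = 0.1747 + 0.2611i, |z|^2 = 0.0987
Iter 7: z = 0.1834 + 0.2562i, |z|^2 = 0.0993
Iter 8: z = 0.1890 + 0.2590i, |z|^2 = 0.1028
Iter 9: z = 0.1897 + 0.2629i, |z|^2 = 0.1051
Iter 10: z = 0.1879 + 0.2647i, |z|^2 = 0.1054
Iter 11: z = 0.1862 + 0.2645i, |z|^2 = 0.1046
Iter 12: z = 0.1857 + 0.2635i, |z|^2 = 0.1039
Iter 13: z = 0.1861 + 0.2629i, |z|^2 = 0.1037
Iter 14: z = 0.1865 + 0.2628i, |z|^2 = 0.1039
Iter 15: z = 0.1867 + 0.2630i, |z|^2 = 0.1041
Iter 16: z = 0.1867 + 0.2632i, |z|^2 = 0.1041
Iter 17: z = 0.1866 + 0.2633i, |z|^2 = 0.1041
Iter 18: z = 0.1865 + 0.2632i, |z|^2 = 0.1041
Did not escape in 19 iterations → in set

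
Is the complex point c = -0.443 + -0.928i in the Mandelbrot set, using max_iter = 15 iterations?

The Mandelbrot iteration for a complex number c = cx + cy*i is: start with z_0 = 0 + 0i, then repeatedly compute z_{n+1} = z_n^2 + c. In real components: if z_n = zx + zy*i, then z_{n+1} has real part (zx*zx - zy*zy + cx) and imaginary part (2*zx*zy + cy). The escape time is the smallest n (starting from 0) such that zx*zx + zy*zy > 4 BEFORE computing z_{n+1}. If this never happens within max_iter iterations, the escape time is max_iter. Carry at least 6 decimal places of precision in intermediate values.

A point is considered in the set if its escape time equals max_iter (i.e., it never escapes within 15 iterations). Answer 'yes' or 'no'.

z_0 = 0 + 0i, c = -0.4430 + -0.9280i
Iter 1: z = -0.4430 + -0.9280i, |z|^2 = 1.0574
Iter 2: z = -1.1079 + -0.1058i, |z|^2 = 1.2387
Iter 3: z = 0.7733 + -0.6936i, |z|^2 = 1.0791
Iter 4: z = -0.3260 + -2.0007i, |z|^2 = 4.1092
Escaped at iteration 4

Answer: no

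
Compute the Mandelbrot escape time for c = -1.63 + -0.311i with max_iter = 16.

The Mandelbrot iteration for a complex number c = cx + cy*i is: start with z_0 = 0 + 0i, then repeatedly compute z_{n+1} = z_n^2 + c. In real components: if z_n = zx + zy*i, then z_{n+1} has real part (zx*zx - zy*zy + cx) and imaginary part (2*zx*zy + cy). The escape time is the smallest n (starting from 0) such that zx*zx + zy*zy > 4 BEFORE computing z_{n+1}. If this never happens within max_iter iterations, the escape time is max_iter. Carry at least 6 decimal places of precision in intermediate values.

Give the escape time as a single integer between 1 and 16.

z_0 = 0 + 0i, c = -1.6300 + -0.3110i
Iter 1: z = -1.6300 + -0.3110i, |z|^2 = 2.7536
Iter 2: z = 0.9302 + 0.7029i, |z|^2 = 1.3592
Iter 3: z = -1.2588 + 0.9966i, |z|^2 = 2.5777
Iter 4: z = -1.0386 + -2.8199i, |z|^2 = 9.0307
Escaped at iteration 4

Answer: 4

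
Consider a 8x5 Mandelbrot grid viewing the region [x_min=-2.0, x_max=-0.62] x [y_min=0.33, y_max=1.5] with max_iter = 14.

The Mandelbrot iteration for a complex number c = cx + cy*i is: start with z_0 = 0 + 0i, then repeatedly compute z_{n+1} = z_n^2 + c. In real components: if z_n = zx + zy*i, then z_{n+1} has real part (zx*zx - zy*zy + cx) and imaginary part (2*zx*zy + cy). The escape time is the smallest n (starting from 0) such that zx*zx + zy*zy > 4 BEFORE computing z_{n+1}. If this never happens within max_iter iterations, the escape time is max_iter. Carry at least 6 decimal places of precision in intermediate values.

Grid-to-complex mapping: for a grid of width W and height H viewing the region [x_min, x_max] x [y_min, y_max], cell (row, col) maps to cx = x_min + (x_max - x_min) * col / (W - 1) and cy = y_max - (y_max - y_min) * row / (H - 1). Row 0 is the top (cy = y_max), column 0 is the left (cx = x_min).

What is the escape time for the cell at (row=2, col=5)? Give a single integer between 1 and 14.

z_0 = 0 + 0i, c = -1.0143 + 0.9150i
Iter 1: z = -1.0143 + 0.9150i, |z|^2 = 1.8660
Iter 2: z = -0.8227 + -0.9411i, |z|^2 = 1.5626
Iter 3: z = -1.2231 + 2.4636i, |z|^2 = 7.5655
Escaped at iteration 3

Answer: 3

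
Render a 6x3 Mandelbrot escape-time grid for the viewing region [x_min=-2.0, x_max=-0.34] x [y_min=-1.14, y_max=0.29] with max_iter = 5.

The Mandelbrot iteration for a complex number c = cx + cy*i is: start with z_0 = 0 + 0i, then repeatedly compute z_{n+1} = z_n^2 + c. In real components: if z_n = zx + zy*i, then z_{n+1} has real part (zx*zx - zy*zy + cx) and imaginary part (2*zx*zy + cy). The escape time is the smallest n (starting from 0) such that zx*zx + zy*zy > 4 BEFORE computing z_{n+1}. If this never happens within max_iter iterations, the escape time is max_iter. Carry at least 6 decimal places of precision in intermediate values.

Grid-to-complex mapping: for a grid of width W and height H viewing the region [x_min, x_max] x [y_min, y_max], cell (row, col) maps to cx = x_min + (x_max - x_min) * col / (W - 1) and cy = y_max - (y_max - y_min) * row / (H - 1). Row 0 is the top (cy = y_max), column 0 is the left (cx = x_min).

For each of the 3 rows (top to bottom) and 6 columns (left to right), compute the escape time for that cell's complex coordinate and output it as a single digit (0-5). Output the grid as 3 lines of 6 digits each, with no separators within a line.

(row=0, col=0): c = -2.0000 + 0.2900i → escape time 1
(row=0, col=1): c = -1.6680 + 0.2900i → escape time 4
(row=0, col=2): c = -1.3360 + 0.2900i → escape time 5
(row=0, col=3): c = -1.0040 + 0.2900i → escape time 5
(row=0, col=4): c = -0.6720 + 0.2900i → escape time 5
(row=0, col=5): c = -0.3400 + 0.2900i → escape time 5
(row=1, col=0): c = -2.0000 + -0.4250i → escape time 1
(row=1, col=1): c = -1.6680 + -0.4250i → escape time 3
(row=1, col=2): c = -1.3360 + -0.4250i → escape time 5
(row=1, col=3): c = -1.0040 + -0.4250i → escape time 5
(row=1, col=4): c = -0.6720 + -0.4250i → escape time 5
(row=1, col=5): c = -0.3400 + -0.4250i → escape time 5
(row=2, col=0): c = -2.0000 + -1.1400i → escape time 1
(row=2, col=1): c = -1.6680 + -1.1400i → escape time 1
(row=2, col=2): c = -1.3360 + -1.1400i → escape time 2
(row=2, col=3): c = -1.0040 + -1.1400i → escape time 3
(row=2, col=4): c = -0.6720 + -1.1400i → escape time 3
(row=2, col=5): c = -0.3400 + -1.1400i → escape time 4

Answer: 145555
135555
112334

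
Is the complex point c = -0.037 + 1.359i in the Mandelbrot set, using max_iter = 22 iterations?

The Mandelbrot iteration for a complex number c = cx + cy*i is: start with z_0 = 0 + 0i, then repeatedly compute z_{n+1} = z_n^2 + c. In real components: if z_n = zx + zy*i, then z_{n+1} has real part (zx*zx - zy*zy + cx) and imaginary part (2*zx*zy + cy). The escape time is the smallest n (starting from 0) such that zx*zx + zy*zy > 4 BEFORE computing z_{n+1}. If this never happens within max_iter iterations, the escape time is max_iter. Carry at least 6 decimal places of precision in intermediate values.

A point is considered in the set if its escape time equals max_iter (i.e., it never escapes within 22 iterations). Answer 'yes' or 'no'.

Answer: no

Derivation:
z_0 = 0 + 0i, c = -0.0370 + 1.3590i
Iter 1: z = -0.0370 + 1.3590i, |z|^2 = 1.8482
Iter 2: z = -1.8825 + 1.2584i, |z|^2 = 5.1275
Escaped at iteration 2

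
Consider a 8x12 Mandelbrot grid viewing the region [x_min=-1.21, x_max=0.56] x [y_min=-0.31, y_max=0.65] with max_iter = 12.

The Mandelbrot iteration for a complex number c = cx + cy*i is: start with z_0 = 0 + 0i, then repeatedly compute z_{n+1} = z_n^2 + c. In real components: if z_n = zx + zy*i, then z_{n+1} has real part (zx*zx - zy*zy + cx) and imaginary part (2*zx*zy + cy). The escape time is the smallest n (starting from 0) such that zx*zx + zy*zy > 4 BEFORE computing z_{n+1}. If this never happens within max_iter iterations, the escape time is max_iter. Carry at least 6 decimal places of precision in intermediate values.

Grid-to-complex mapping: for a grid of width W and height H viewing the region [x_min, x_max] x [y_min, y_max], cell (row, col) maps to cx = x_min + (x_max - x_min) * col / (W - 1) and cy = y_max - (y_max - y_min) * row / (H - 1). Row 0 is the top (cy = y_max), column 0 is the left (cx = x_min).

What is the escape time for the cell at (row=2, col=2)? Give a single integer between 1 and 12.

z_0 = 0 + 0i, c = -0.7043 + 0.4755i
Iter 1: z = -0.7043 + 0.4755i, |z|^2 = 0.7221
Iter 2: z = -0.4343 + -0.1943i, |z|^2 = 0.2264
Iter 3: z = -0.5534 + 0.6442i, |z|^2 = 0.7212
Iter 4: z = -0.8130 + -0.2375i, |z|^2 = 0.7175
Iter 5: z = -0.0997 + 0.8617i, |z|^2 = 0.7524
Iter 6: z = -1.4368 + 0.3037i, |z|^2 = 2.1568
Iter 7: z = 1.2680 + -0.3973i, |z|^2 = 1.7657
Iter 8: z = 0.7458 + -0.5320i, |z|^2 = 0.8392
Iter 9: z = -0.4312 + -0.3181i, |z|^2 = 0.2871
Iter 10: z = -0.6196 + 0.7497i, |z|^2 = 0.9459
Iter 11: z = -0.8825 + -0.4535i, |z|^2 = 0.9846

Answer: 12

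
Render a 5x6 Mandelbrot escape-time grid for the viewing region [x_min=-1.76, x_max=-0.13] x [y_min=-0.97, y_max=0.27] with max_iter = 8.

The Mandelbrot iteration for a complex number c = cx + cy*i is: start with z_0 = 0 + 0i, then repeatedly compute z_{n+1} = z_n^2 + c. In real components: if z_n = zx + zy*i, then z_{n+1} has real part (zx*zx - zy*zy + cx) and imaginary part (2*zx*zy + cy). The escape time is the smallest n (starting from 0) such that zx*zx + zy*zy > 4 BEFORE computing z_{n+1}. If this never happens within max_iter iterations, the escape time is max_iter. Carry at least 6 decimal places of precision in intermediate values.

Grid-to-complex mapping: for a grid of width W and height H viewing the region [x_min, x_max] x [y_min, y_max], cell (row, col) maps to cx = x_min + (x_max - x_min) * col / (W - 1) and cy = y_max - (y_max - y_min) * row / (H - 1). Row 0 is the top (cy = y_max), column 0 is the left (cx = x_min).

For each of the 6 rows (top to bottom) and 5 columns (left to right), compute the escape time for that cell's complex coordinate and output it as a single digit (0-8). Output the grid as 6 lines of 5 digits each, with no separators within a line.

(row=0, col=0): c = -1.7600 + 0.2700i → escape time 4
(row=0, col=1): c = -1.3525 + 0.2700i → escape time 6
(row=0, col=2): c = -0.9450 + 0.2700i → escape time 8
(row=0, col=3): c = -0.5375 + 0.2700i → escape time 8
(row=0, col=4): c = -0.1300 + 0.2700i → escape time 8
(row=1, col=0): c = -1.7600 + 0.0220i → escape time 8
(row=1, col=1): c = -1.3525 + 0.0220i → escape time 8
(row=1, col=2): c = -0.9450 + 0.0220i → escape time 8
(row=1, col=3): c = -0.5375 + 0.0220i → escape time 8
(row=1, col=4): c = -0.1300 + 0.0220i → escape time 8
(row=2, col=0): c = -1.7600 + -0.2260i → escape time 4
(row=2, col=1): c = -1.3525 + -0.2260i → escape time 7
(row=2, col=2): c = -0.9450 + -0.2260i → escape time 8
(row=2, col=3): c = -0.5375 + -0.2260i → escape time 8
(row=2, col=4): c = -0.1300 + -0.2260i → escape time 8
(row=3, col=0): c = -1.7600 + -0.4740i → escape time 3
(row=3, col=1): c = -1.3525 + -0.4740i → escape time 4
(row=3, col=2): c = -0.9450 + -0.4740i → escape time 5
(row=3, col=3): c = -0.5375 + -0.4740i → escape time 8
(row=3, col=4): c = -0.1300 + -0.4740i → escape time 8
(row=4, col=0): c = -1.7600 + -0.7220i → escape time 3
(row=4, col=1): c = -1.3525 + -0.7220i → escape time 3
(row=4, col=2): c = -0.9450 + -0.7220i → escape time 4
(row=4, col=3): c = -0.5375 + -0.7220i → escape time 7
(row=4, col=4): c = -0.1300 + -0.7220i → escape time 8
(row=5, col=0): c = -1.7600 + -0.9700i → escape time 1
(row=5, col=1): c = -1.3525 + -0.9700i → escape time 3
(row=5, col=2): c = -0.9450 + -0.9700i → escape time 3
(row=5, col=3): c = -0.5375 + -0.9700i → escape time 4
(row=5, col=4): c = -0.1300 + -0.9700i → escape time 8

Answer: 46888
88888
47888
34588
33478
13348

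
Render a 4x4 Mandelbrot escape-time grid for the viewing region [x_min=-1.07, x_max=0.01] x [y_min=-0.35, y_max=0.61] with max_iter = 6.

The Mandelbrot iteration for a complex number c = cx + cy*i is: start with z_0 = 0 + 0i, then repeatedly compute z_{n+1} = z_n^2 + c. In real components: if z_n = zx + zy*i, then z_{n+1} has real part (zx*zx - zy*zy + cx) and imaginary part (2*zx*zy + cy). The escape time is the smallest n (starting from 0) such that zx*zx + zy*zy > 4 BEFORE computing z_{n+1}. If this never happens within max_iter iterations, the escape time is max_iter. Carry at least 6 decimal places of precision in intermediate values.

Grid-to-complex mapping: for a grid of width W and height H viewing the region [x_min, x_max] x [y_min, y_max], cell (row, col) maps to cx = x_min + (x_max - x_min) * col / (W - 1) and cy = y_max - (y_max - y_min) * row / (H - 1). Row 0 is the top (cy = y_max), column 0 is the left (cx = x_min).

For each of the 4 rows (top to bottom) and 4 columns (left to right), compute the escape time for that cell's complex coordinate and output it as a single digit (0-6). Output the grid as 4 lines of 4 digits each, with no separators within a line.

(row=0, col=0): c = -1.0700 + 0.6100i → escape time 4
(row=0, col=1): c = -0.7100 + 0.6100i → escape time 6
(row=0, col=2): c = -0.3500 + 0.6100i → escape time 6
(row=0, col=3): c = 0.0100 + 0.6100i → escape time 6
(row=1, col=0): c = -1.0700 + 0.2900i → escape time 6
(row=1, col=1): c = -0.7100 + 0.2900i → escape time 6
(row=1, col=2): c = -0.3500 + 0.2900i → escape time 6
(row=1, col=3): c = 0.0100 + 0.2900i → escape time 6
(row=2, col=0): c = -1.0700 + -0.0300i → escape time 6
(row=2, col=1): c = -0.7100 + -0.0300i → escape time 6
(row=2, col=2): c = -0.3500 + -0.0300i → escape time 6
(row=2, col=3): c = 0.0100 + -0.0300i → escape time 6
(row=3, col=0): c = -1.0700 + -0.3500i → escape time 6
(row=3, col=1): c = -0.7100 + -0.3500i → escape time 6
(row=3, col=2): c = -0.3500 + -0.3500i → escape time 6
(row=3, col=3): c = 0.0100 + -0.3500i → escape time 6

Answer: 4666
6666
6666
6666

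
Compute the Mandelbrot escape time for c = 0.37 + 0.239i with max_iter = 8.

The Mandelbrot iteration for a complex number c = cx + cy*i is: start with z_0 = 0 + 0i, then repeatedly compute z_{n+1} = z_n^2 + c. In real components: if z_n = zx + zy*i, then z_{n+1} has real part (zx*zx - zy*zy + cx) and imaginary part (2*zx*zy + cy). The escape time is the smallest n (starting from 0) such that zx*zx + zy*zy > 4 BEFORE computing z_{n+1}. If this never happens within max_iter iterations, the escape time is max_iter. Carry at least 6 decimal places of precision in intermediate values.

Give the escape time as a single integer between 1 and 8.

Answer: 8

Derivation:
z_0 = 0 + 0i, c = 0.3700 + 0.2390i
Iter 1: z = 0.3700 + 0.2390i, |z|^2 = 0.1940
Iter 2: z = 0.4498 + 0.4159i, |z|^2 = 0.3752
Iter 3: z = 0.3994 + 0.6131i, |z|^2 = 0.5354
Iter 4: z = 0.1536 + 0.7287i, |z|^2 = 0.5546
Iter 5: z = -0.1374 + 0.4629i, |z|^2 = 0.2331
Iter 6: z = 0.1746 + 0.1118i, |z|^2 = 0.0430
Iter 7: z = 0.3880 + 0.2781i, |z|^2 = 0.2279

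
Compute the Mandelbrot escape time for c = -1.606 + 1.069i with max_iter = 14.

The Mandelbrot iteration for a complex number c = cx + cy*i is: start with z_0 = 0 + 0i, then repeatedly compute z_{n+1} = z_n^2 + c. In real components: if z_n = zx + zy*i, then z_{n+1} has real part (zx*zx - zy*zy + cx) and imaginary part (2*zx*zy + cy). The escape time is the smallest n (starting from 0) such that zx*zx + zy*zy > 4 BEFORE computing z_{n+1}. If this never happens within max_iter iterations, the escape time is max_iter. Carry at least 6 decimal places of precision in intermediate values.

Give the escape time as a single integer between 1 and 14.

z_0 = 0 + 0i, c = -1.6060 + 1.0690i
Iter 1: z = -1.6060 + 1.0690i, |z|^2 = 3.7220
Iter 2: z = -0.1695 + -2.3646i, |z|^2 = 5.6202
Escaped at iteration 2

Answer: 2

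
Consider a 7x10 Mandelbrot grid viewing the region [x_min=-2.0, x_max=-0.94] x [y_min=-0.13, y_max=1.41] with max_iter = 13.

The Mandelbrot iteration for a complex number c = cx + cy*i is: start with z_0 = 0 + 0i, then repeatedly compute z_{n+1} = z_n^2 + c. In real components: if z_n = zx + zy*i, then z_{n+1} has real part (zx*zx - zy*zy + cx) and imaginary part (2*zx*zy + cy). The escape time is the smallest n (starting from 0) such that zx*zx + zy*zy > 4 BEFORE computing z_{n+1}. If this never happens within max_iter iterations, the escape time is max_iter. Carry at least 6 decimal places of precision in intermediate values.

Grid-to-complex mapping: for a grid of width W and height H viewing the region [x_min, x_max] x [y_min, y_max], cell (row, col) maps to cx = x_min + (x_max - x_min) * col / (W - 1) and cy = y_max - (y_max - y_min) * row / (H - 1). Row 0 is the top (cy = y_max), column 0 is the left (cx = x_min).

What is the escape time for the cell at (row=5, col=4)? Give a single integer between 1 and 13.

Answer: 3

Derivation:
z_0 = 0 + 0i, c = -1.2933 + 0.5544i
Iter 1: z = -1.2933 + 0.5544i, |z|^2 = 1.9801
Iter 2: z = 0.0720 + -0.8797i, |z|^2 = 0.7791
Iter 3: z = -2.0621 + 0.4278i, |z|^2 = 4.4351
Escaped at iteration 3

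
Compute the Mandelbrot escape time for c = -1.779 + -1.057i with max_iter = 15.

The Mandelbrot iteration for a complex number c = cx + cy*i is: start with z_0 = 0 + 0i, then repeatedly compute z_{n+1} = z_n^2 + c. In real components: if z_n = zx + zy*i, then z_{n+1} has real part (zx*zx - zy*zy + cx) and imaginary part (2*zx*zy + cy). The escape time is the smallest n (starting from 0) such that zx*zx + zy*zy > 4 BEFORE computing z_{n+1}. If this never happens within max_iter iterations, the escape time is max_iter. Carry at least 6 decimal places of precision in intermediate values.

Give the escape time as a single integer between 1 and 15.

Answer: 1

Derivation:
z_0 = 0 + 0i, c = -1.7790 + -1.0570i
Iter 1: z = -1.7790 + -1.0570i, |z|^2 = 4.2821
Escaped at iteration 1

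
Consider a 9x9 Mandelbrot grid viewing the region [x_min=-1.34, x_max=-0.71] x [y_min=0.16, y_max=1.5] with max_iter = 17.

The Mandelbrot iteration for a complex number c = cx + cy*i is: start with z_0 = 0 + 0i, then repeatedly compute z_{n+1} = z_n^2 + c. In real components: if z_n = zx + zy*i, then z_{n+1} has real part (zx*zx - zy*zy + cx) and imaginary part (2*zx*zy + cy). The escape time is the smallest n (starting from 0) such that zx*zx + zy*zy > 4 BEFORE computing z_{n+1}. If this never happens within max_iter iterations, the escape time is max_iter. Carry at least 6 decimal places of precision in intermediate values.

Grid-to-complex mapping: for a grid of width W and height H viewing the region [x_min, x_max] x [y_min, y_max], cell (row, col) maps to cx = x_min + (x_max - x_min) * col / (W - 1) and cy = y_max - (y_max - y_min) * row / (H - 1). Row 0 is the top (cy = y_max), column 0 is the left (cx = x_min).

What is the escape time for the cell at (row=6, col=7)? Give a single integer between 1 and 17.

Answer: 6

Derivation:
z_0 = 0 + 0i, c = -0.7887 + 0.4950i
Iter 1: z = -0.7887 + 0.4950i, |z|^2 = 0.8672
Iter 2: z = -0.4116 + -0.2859i, |z|^2 = 0.2512
Iter 3: z = -0.7010 + 0.7303i, |z|^2 = 1.0248
Iter 4: z = -0.8307 + -0.5290i, |z|^2 = 0.9699
Iter 5: z = -0.3784 + 1.3739i, |z|^2 = 2.0307
Iter 6: z = -2.5331 + -0.5448i, |z|^2 = 6.7133
Escaped at iteration 6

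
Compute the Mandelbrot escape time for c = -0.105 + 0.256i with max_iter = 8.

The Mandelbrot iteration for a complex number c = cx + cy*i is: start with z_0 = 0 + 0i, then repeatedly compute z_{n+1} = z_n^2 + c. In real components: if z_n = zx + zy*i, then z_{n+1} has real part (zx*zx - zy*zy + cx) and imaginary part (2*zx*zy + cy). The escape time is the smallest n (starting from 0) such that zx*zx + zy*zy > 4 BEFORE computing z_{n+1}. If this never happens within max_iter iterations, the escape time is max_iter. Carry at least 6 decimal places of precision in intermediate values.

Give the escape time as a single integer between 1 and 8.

Answer: 8

Derivation:
z_0 = 0 + 0i, c = -0.1050 + 0.2560i
Iter 1: z = -0.1050 + 0.2560i, |z|^2 = 0.0766
Iter 2: z = -0.1595 + 0.2022i, |z|^2 = 0.0663
Iter 3: z = -0.1205 + 0.1915i, |z|^2 = 0.0512
Iter 4: z = -0.1272 + 0.2099i, |z|^2 = 0.0602
Iter 5: z = -0.1329 + 0.2026i, |z|^2 = 0.0587
Iter 6: z = -0.1284 + 0.2022i, |z|^2 = 0.0574
Iter 7: z = -0.1294 + 0.2041i, |z|^2 = 0.0584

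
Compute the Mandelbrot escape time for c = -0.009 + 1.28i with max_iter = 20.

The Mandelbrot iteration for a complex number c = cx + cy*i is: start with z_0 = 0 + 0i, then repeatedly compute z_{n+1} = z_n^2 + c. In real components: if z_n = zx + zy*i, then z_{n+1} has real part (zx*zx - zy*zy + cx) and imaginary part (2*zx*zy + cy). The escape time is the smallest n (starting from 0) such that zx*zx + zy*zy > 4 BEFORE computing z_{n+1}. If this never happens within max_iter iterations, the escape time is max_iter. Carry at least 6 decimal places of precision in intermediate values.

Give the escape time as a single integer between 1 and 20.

Answer: 2

Derivation:
z_0 = 0 + 0i, c = -0.0090 + 1.2800i
Iter 1: z = -0.0090 + 1.2800i, |z|^2 = 1.6385
Iter 2: z = -1.6473 + 1.2570i, |z|^2 = 4.2936
Escaped at iteration 2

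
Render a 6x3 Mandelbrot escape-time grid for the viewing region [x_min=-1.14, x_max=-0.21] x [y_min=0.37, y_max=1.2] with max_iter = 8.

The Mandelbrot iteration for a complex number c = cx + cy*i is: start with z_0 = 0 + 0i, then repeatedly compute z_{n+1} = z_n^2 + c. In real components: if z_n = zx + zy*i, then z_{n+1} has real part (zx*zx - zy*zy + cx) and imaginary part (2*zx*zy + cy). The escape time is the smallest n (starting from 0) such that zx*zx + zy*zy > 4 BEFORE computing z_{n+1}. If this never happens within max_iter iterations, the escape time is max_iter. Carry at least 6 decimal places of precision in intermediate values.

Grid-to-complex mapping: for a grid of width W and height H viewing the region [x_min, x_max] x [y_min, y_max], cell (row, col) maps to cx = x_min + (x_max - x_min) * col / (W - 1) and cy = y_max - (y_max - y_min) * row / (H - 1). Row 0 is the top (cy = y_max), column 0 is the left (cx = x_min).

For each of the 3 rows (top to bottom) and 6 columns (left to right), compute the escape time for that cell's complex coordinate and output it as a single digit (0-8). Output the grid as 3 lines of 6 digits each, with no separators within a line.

Answer: 333333
334568
788888

Derivation:
(row=0, col=0): c = -1.1400 + 1.2000i → escape time 3
(row=0, col=1): c = -0.9540 + 1.2000i → escape time 3
(row=0, col=2): c = -0.7680 + 1.2000i → escape time 3
(row=0, col=3): c = -0.5820 + 1.2000i → escape time 3
(row=0, col=4): c = -0.3960 + 1.2000i → escape time 3
(row=0, col=5): c = -0.2100 + 1.2000i → escape time 3
(row=1, col=0): c = -1.1400 + 0.7850i → escape time 3
(row=1, col=1): c = -0.9540 + 0.7850i → escape time 3
(row=1, col=2): c = -0.7680 + 0.7850i → escape time 4
(row=1, col=3): c = -0.5820 + 0.7850i → escape time 5
(row=1, col=4): c = -0.3960 + 0.7850i → escape time 6
(row=1, col=5): c = -0.2100 + 0.7850i → escape time 8
(row=2, col=0): c = -1.1400 + 0.3700i → escape time 7
(row=2, col=1): c = -0.9540 + 0.3700i → escape time 8
(row=2, col=2): c = -0.7680 + 0.3700i → escape time 8
(row=2, col=3): c = -0.5820 + 0.3700i → escape time 8
(row=2, col=4): c = -0.3960 + 0.3700i → escape time 8
(row=2, col=5): c = -0.2100 + 0.3700i → escape time 8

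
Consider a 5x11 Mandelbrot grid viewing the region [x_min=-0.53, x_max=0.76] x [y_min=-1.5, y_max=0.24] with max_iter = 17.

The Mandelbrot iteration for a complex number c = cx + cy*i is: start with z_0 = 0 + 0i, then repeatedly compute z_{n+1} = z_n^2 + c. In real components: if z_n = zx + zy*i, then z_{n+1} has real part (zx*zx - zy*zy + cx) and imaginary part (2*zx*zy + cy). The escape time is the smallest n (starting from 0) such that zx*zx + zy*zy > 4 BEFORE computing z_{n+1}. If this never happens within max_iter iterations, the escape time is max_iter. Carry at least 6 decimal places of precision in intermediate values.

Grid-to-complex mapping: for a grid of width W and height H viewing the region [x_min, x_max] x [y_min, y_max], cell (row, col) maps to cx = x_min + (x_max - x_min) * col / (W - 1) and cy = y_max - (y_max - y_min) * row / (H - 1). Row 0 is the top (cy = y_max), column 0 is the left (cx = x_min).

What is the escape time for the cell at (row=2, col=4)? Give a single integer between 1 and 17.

z_0 = 0 + 0i, c = 0.7600 + -0.1080i
Iter 1: z = 0.7600 + -0.1080i, |z|^2 = 0.5893
Iter 2: z = 1.3259 + -0.2722i, |z|^2 = 1.8322
Iter 3: z = 2.4440 + -0.8297i, |z|^2 = 6.6618
Escaped at iteration 3

Answer: 3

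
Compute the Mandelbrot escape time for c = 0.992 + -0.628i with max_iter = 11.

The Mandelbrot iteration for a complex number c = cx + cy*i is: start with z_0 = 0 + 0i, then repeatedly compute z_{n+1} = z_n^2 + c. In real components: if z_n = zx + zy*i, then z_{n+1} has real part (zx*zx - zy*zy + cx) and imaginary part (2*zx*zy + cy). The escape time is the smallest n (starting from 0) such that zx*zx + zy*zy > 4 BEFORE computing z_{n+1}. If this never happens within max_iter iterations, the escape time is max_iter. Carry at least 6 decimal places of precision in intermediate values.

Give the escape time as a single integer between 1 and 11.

z_0 = 0 + 0i, c = 0.9920 + -0.6280i
Iter 1: z = 0.9920 + -0.6280i, |z|^2 = 1.3784
Iter 2: z = 1.5817 + -1.8740i, |z|^2 = 6.0134
Escaped at iteration 2

Answer: 2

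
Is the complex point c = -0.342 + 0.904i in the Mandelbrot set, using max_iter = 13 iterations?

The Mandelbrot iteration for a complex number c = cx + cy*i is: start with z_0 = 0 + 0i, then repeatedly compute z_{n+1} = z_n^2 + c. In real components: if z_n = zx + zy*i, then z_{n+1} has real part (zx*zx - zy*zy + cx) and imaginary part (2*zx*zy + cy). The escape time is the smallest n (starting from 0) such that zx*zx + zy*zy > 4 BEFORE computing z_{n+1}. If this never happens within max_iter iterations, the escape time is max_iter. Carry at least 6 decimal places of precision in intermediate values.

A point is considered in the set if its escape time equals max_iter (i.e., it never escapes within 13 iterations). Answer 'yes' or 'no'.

z_0 = 0 + 0i, c = -0.3420 + 0.9040i
Iter 1: z = -0.3420 + 0.9040i, |z|^2 = 0.9342
Iter 2: z = -1.0423 + 0.2857i, |z|^2 = 1.1679
Iter 3: z = 0.6627 + 0.3085i, |z|^2 = 0.5343
Iter 4: z = 0.0020 + 1.3129i, |z|^2 = 1.7238
Iter 5: z = -2.0658 + 0.9091i, |z|^2 = 5.0939
Escaped at iteration 5

Answer: no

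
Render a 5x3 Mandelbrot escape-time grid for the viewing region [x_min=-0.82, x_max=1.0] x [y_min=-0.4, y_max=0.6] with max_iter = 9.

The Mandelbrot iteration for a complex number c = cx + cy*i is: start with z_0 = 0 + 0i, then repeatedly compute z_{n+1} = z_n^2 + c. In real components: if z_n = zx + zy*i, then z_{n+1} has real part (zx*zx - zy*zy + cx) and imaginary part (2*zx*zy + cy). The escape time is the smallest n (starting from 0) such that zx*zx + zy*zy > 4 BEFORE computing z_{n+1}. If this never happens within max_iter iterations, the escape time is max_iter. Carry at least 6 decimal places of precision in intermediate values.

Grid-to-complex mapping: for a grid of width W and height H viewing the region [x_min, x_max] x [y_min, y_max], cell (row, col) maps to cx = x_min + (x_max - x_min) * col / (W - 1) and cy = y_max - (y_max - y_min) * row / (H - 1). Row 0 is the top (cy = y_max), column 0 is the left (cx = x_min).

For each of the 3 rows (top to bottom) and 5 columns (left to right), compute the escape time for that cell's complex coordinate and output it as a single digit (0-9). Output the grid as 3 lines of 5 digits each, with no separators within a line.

Answer: 59942
99942
79942

Derivation:
(row=0, col=0): c = -0.8200 + 0.6000i → escape time 5
(row=0, col=1): c = -0.3650 + 0.6000i → escape time 9
(row=0, col=2): c = 0.0900 + 0.6000i → escape time 9
(row=0, col=3): c = 0.5450 + 0.6000i → escape time 4
(row=0, col=4): c = 1.0000 + 0.6000i → escape time 2
(row=1, col=0): c = -0.8200 + 0.1000i → escape time 9
(row=1, col=1): c = -0.3650 + 0.1000i → escape time 9
(row=1, col=2): c = 0.0900 + 0.1000i → escape time 9
(row=1, col=3): c = 0.5450 + 0.1000i → escape time 4
(row=1, col=4): c = 1.0000 + 0.1000i → escape time 2
(row=2, col=0): c = -0.8200 + -0.4000i → escape time 7
(row=2, col=1): c = -0.3650 + -0.4000i → escape time 9
(row=2, col=2): c = 0.0900 + -0.4000i → escape time 9
(row=2, col=3): c = 0.5450 + -0.4000i → escape time 4
(row=2, col=4): c = 1.0000 + -0.4000i → escape time 2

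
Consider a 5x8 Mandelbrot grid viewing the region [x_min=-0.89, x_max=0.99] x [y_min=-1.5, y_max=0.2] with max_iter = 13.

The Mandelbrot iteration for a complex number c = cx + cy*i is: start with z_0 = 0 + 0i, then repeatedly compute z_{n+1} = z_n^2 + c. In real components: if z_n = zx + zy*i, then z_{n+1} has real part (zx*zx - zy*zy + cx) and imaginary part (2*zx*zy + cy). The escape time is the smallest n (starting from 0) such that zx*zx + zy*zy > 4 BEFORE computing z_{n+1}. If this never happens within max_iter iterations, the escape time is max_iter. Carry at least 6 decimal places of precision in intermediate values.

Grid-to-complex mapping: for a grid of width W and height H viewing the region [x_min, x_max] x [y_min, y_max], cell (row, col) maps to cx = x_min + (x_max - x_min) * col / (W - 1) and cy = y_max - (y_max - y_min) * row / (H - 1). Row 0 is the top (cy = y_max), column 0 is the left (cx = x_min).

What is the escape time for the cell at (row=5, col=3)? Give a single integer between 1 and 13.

Answer: 2

Derivation:
z_0 = 0 + 0i, c = 0.5200 + -1.0143i
Iter 1: z = 0.5200 + -1.0143i, |z|^2 = 1.2992
Iter 2: z = -0.2384 + -2.0691i, |z|^2 = 4.3382
Escaped at iteration 2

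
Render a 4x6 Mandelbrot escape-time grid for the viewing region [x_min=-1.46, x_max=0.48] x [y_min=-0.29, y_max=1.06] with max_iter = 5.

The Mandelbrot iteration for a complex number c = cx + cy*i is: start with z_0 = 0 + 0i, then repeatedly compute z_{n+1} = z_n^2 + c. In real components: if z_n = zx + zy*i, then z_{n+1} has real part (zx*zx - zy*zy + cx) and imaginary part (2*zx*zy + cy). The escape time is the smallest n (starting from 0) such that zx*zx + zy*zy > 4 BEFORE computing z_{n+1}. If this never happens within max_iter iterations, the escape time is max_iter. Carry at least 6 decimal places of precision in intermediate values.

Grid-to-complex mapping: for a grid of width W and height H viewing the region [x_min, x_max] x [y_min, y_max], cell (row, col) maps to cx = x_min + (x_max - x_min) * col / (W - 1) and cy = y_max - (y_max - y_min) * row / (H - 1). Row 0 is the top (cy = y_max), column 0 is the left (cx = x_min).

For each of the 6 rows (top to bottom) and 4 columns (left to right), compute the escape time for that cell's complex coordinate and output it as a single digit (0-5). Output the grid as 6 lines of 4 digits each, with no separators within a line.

(row=0, col=0): c = -1.4600 + 1.0600i → escape time 2
(row=0, col=1): c = -0.8133 + 1.0600i → escape time 3
(row=0, col=2): c = -0.1667 + 1.0600i → escape time 5
(row=0, col=3): c = 0.4800 + 1.0600i → escape time 2
(row=1, col=0): c = -1.4600 + 0.7900i → escape time 3
(row=1, col=1): c = -0.8133 + 0.7900i → escape time 4
(row=1, col=2): c = -0.1667 + 0.7900i → escape time 5
(row=1, col=3): c = 0.4800 + 0.7900i → escape time 3
(row=2, col=0): c = -1.4600 + 0.5200i → escape time 3
(row=2, col=1): c = -0.8133 + 0.5200i → escape time 5
(row=2, col=2): c = -0.1667 + 0.5200i → escape time 5
(row=2, col=3): c = 0.4800 + 0.5200i → escape time 5
(row=3, col=0): c = -1.4600 + 0.2500i → escape time 5
(row=3, col=1): c = -0.8133 + 0.2500i → escape time 5
(row=3, col=2): c = -0.1667 + 0.2500i → escape time 5
(row=3, col=3): c = 0.4800 + 0.2500i → escape time 5
(row=4, col=0): c = -1.4600 + -0.0200i → escape time 5
(row=4, col=1): c = -0.8133 + -0.0200i → escape time 5
(row=4, col=2): c = -0.1667 + -0.0200i → escape time 5
(row=4, col=3): c = 0.4800 + -0.0200i → escape time 5
(row=5, col=0): c = -1.4600 + -0.2900i → escape time 5
(row=5, col=1): c = -0.8133 + -0.2900i → escape time 5
(row=5, col=2): c = -0.1667 + -0.2900i → escape time 5
(row=5, col=3): c = 0.4800 + -0.2900i → escape time 5

Answer: 2352
3453
3555
5555
5555
5555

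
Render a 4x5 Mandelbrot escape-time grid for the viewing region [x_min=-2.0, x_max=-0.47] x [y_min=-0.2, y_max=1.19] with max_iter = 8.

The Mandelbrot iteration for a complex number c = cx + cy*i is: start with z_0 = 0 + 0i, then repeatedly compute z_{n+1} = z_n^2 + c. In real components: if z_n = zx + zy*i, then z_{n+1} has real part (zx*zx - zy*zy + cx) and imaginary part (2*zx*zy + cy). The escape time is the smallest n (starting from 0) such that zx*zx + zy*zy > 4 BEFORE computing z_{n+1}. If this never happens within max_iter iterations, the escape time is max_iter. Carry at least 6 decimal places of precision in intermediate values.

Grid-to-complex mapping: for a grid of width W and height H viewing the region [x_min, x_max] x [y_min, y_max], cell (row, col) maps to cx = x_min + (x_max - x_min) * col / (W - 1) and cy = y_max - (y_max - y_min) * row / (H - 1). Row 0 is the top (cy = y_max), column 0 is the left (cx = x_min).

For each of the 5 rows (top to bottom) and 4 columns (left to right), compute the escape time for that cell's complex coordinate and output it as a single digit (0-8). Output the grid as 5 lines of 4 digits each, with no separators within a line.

(row=0, col=0): c = -2.0000 + 1.1900i → escape time 1
(row=0, col=1): c = -1.4900 + 1.1900i → escape time 2
(row=0, col=2): c = -0.9800 + 1.1900i → escape time 3
(row=0, col=3): c = -0.4700 + 1.1900i → escape time 3
(row=1, col=0): c = -2.0000 + 0.8425i → escape time 1
(row=1, col=1): c = -1.4900 + 0.8425i → escape time 3
(row=1, col=2): c = -0.9800 + 0.8425i → escape time 3
(row=1, col=3): c = -0.4700 + 0.8425i → escape time 5
(row=2, col=0): c = -2.0000 + 0.4950i → escape time 1
(row=2, col=1): c = -1.4900 + 0.4950i → escape time 3
(row=2, col=2): c = -0.9800 + 0.4950i → escape time 5
(row=2, col=3): c = -0.4700 + 0.4950i → escape time 8
(row=3, col=0): c = -2.0000 + 0.1475i → escape time 1
(row=3, col=1): c = -1.4900 + 0.1475i → escape time 6
(row=3, col=2): c = -0.9800 + 0.1475i → escape time 8
(row=3, col=3): c = -0.4700 + 0.1475i → escape time 8
(row=4, col=0): c = -2.0000 + -0.2000i → escape time 1
(row=4, col=1): c = -1.4900 + -0.2000i → escape time 5
(row=4, col=2): c = -0.9800 + -0.2000i → escape time 8
(row=4, col=3): c = -0.4700 + -0.2000i → escape time 8

Answer: 1233
1335
1358
1688
1588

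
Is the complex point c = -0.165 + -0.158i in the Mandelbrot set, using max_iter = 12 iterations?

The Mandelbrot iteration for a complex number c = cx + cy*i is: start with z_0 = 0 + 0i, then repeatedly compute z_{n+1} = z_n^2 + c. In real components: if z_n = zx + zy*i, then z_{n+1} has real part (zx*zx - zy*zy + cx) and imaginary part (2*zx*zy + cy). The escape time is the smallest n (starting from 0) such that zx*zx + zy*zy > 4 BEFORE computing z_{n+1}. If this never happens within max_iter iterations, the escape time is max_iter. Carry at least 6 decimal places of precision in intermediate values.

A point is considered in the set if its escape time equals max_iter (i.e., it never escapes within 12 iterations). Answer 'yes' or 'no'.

z_0 = 0 + 0i, c = -0.1650 + -0.1580i
Iter 1: z = -0.1650 + -0.1580i, |z|^2 = 0.0522
Iter 2: z = -0.1627 + -0.1059i, |z|^2 = 0.0377
Iter 3: z = -0.1497 + -0.1235i, |z|^2 = 0.0377
Iter 4: z = -0.1578 + -0.1210i, |z|^2 = 0.0396
Iter 5: z = -0.1547 + -0.1198i, |z|^2 = 0.0383
Iter 6: z = -0.1554 + -0.1209i, |z|^2 = 0.0388
Iter 7: z = -0.1555 + -0.1204i, |z|^2 = 0.0387
Iter 8: z = -0.1553 + -0.1206i, |z|^2 = 0.0387
Iter 9: z = -0.1554 + -0.1205i, |z|^2 = 0.0387
Iter 10: z = -0.1554 + -0.1205i, |z|^2 = 0.0387
Iter 11: z = -0.1554 + -0.1205i, |z|^2 = 0.0387
Did not escape in 12 iterations → in set

Answer: yes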